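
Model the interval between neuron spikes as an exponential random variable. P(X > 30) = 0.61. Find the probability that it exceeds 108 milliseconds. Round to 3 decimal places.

0.169

e^(−λ·30) = 0.61 ⇒ λ = −ln(0.61)/30 = 0.0164765.
P(X > 108) = e^(−0.0164765·108) = e^(−1.7795) ≈ 0.169.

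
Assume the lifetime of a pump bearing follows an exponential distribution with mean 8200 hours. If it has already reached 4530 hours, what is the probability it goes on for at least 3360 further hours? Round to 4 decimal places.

The rate is λ = 1/8200 = 0.000121951 per hour.
P(X > s+t | X > s) = e^(−λ(s+t))/e^(−λs) = e^(−λt), independent of s = 4530.
P(X > 3360) = e^(−0.40976) ≈ 0.6638.

0.6638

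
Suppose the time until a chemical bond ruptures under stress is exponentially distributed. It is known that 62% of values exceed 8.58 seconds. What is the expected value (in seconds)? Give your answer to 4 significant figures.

e^(−λ·8.58) = 0.62 ⇒ λ = −ln(0.62)/8.58 = 0.0557151.
Mean = 1/λ = 17.9484 seconds.

17.95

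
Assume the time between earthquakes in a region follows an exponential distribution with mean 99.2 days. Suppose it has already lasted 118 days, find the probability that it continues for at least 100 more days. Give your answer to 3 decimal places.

0.365

The rate is λ = 1/99.2 = 0.0100806 per day.
By the memoryless property, P(X > 118+100 | X > 118) = P(X > 100).
P(X > 100) = e^(−1.0081) ≈ 0.365.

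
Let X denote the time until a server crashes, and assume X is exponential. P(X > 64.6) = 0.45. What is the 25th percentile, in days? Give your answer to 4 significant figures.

e^(−λ·64.6) = 0.45 ⇒ λ = −ln(0.45)/64.6 = 0.0123608.
25th percentile: 1 − e^(−λt) = 0.25, t = −ln(0.75)/λ = 23.2737 days.

23.27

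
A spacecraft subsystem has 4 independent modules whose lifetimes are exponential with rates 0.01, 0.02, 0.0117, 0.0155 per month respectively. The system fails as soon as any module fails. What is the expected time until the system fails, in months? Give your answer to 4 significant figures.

The time to first failure is exponential with rate Σλ = 0.01 + 0.02 + 0.0117 + 0.0155 = 0.0572.
E[min] = 1/Σλ = 1/0.0572 = 17.4825 months.

17.48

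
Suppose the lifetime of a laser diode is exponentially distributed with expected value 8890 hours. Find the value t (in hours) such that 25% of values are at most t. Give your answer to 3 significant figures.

The rate is λ = 1/8890 = 0.000112486 per hour.
Set 1 − e^(−λt) = 0.25, so t = −ln(0.75)/λ = 0.28768/0.000112486 ≈ 2557.49 hours.

2560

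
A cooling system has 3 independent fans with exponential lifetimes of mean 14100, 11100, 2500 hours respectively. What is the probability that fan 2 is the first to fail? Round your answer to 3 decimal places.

0.161

Rates: λ_i = 1/mean_i → 0.000070922, 0.0000900901, 0.0004; Σλ = 0.000561012.
P(fan 2 first) = λ_2/Σλ = 0.0000900901/0.000561012 ≈ 0.161.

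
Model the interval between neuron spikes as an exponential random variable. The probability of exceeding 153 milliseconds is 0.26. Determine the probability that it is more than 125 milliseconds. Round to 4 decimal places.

0.3327

e^(−λ·153) = 0.26 ⇒ λ = −ln(0.26)/153 = 0.0088044.
P(X > 125) = e^(−0.0088044·125) = e^(−1.1006) ≈ 0.3327.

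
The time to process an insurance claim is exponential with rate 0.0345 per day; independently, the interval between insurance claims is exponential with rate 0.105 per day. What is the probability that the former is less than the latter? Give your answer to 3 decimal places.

λ_1 = 0.0345, λ_2 = 0.105.
For independent exponentials, P(the former < the latter) = λ_1/(λ_1+λ_2) = 0.0345/0.1395 ≈ 0.247.

0.247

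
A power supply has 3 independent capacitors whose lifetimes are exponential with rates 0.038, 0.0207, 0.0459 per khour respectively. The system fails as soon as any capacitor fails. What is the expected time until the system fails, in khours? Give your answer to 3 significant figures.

The time to first failure is exponential with rate Σλ = 0.038 + 0.0207 + 0.0459 = 0.1046.
E[min] = 1/Σλ = 1/0.1046 = 9.56023 khours.

9.56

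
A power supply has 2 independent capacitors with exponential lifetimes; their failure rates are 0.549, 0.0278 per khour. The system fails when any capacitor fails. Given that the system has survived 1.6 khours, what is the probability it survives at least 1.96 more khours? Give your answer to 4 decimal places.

Time to first failure ~ Exp(Σλ) with Σλ = 0.5768.
By memorylessness, P(T > 1.6+1.96 | T > 1.6) = P(T > 1.96) = e^(−0.5768·1.96) ≈ 0.3229.

0.3229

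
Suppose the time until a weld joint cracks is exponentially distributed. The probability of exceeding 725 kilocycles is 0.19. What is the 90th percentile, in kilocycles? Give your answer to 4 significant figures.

e^(−λ·725) = 0.19 ⇒ λ = −ln(0.19)/725 = 0.00229066.
90th percentile: 1 − e^(−λt) = 0.9, t = −ln(0.1)/λ = 1005.2 kilocycles.

1005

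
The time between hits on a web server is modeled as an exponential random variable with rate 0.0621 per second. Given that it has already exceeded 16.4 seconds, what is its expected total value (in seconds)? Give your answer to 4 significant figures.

By memorylessness, E[X | X > 16.4] = 16.4 + 1/λ = 16.4 + 16.1031 = 32.5031 seconds.

32.50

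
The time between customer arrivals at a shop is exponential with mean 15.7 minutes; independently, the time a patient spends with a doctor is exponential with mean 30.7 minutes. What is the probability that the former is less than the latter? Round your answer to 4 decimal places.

0.6616

λ_1 = 1/15.7 = 0.0636943, λ_2 = 1/30.7 = 0.0325733.
For independent exponentials, P(the former < the latter) = λ_1/(λ_1+λ_2) = 0.0636943/0.0962676 ≈ 0.6616.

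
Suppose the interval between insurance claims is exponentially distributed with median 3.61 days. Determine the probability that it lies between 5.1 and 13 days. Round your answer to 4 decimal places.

For an exponential, median = ln(2)/λ, so λ = ln 2 / 3.61 = 0.192008 per day.
P(5.1 < X < 13) = e^(−λ·5.1) − e^(−λ·13) = 0.37560 − 0.08241 ≈ 0.2932.

0.2932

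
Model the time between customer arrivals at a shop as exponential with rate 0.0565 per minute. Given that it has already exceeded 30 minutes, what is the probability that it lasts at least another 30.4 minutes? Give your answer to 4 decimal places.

0.1795

The exponential is memoryless, so the remaining time is again Exp(λ): the condition X > 30 is irrelevant.
P(X > 30.4) = e^(−1.7176) ≈ 0.1795.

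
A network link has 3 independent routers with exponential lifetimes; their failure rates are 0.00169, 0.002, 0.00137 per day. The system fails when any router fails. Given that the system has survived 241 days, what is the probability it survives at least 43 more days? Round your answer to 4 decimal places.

0.8045

Time to first failure ~ Exp(Σλ) with Σλ = 0.00506.
By memorylessness, P(T > 241+43 | T > 241) = P(T > 43) = e^(−0.00506·43) ≈ 0.8045.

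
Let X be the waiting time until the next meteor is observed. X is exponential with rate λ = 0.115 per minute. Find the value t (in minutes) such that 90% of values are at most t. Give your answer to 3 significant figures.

20.0

Set 1 − e^(−λt) = 0.9, so t = −ln(0.1)/λ = 2.3026/0.115 ≈ 20.0225 minutes.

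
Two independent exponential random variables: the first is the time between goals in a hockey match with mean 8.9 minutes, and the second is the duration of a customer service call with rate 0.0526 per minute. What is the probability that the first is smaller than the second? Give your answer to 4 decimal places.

λ_1 = 1/8.9 = 0.11236, λ_2 = 0.0526.
For independent exponentials, P(the first < the second) = λ_1/(λ_1+λ_2) = 0.11236/0.16496 ≈ 0.6811.

0.6811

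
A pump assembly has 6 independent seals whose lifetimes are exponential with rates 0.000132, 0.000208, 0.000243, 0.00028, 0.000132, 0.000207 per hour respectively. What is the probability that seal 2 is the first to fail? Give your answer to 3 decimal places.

0.173

The time to first failure is exponential with rate Σλ = 0.000132 + 0.000208 + 0.000243 + 0.00028 + 0.000132 + 0.000207 = 0.001202.
P(seal 2 first) = λ_2/Σλ = 0.000208/0.001202 ≈ 0.173.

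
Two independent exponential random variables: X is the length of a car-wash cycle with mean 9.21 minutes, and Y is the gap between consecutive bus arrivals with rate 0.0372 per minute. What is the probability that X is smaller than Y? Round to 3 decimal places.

λ_1 = 1/9.21 = 0.108578, λ_2 = 0.0372.
For independent exponentials, P(X < Y) = λ_1/(λ_1+λ_2) = 0.108578/0.145778 ≈ 0.745.

0.745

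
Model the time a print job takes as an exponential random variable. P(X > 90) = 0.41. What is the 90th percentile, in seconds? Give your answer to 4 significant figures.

232.4

e^(−λ·90) = 0.41 ⇒ λ = −ln(0.41)/90 = 0.00990665.
90th percentile: 1 − e^(−λt) = 0.9, t = −ln(0.1)/λ = 232.428 seconds.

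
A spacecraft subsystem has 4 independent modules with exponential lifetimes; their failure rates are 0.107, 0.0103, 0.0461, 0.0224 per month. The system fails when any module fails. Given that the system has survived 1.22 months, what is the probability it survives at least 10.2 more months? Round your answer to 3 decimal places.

0.150

Time to first failure ~ Exp(Σλ) with Σλ = 0.1858.
By memorylessness, P(T > 1.22+10.2 | T > 1.22) = P(T > 10.2) = e^(−0.1858·10.2) ≈ 0.150.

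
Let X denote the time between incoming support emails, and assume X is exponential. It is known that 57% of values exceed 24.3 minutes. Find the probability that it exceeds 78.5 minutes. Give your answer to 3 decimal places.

e^(−λ·24.3) = 0.57 ⇒ λ = −ln(0.57)/24.3 = 0.0231325.
P(X > 78.5) = e^(−0.0231325·78.5) = e^(−1.8159) ≈ 0.163.

0.163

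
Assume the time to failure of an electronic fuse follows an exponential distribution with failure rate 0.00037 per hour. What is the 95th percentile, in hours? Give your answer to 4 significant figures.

Set 1 − e^(−λt) = 0.95, so t = −ln(0.05)/λ = 2.9957/0.00037 ≈ 8096.57 hours.

8097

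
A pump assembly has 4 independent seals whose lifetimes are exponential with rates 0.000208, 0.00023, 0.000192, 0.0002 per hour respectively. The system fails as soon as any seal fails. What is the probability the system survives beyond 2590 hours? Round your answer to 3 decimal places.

0.117

The time to first failure is exponential with rate Σλ = 0.000208 + 0.00023 + 0.000192 + 0.0002 = 0.00083.
P(min > 2590) = e^(−0.00083·2590) = e^(−2.1497) ≈ 0.117.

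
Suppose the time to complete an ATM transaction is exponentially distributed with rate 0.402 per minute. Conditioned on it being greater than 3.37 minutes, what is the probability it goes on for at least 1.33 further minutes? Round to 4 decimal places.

0.5859

P(X > s+t | X > s) = e^(−λ(s+t))/e^(−λs) = e^(−λt), independent of s = 3.37.
P(X > 1.33) = e^(−0.53466) ≈ 0.5859.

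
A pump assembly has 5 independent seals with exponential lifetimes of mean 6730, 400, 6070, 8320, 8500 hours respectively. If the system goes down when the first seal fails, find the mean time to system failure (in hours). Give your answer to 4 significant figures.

The first failure time is exponential with rate Σλ_i = 1/6730 + 1/400 + 1/6070 + 1/8320 + 1/8500 = 0.00305117 per hour.
E[min] = 1/Σλ = 1/0.00305117 = 327.743 hours.

327.7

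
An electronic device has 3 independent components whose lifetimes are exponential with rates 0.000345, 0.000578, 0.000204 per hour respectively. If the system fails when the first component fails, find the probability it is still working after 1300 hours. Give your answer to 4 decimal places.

The time to first failure is exponential with rate Σλ = 0.000345 + 0.000578 + 0.000204 = 0.001127.
P(min > 1300) = e^(−0.001127·1300) = e^(−1.4651) ≈ 0.2311.

0.2311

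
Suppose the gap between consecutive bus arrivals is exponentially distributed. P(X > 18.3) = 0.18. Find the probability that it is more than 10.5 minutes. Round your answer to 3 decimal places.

0.374

e^(−λ·18.3) = 0.18 ⇒ λ = −ln(0.18)/18.3 = 0.0937048.
P(X > 10.5) = e^(−0.0937048·10.5) = e^(−0.9839) ≈ 0.374.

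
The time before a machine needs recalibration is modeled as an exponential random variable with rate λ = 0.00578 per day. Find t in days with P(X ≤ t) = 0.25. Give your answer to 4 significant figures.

49.77

Set 1 − e^(−λt) = 0.25, so t = −ln(0.75)/λ = 0.28768/0.00578 ≈ 49.772 days.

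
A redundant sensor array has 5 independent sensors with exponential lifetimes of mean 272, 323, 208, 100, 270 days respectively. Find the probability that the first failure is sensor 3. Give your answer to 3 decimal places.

0.190

Rates: λ_i = 1/mean_i → 0.00367647, 0.00309598, 0.00480769, 0.01, 0.0037037; Σλ = 0.0252838.
P(sensor 3 first) = λ_3/Σλ = 0.00480769/0.0252838 ≈ 0.190.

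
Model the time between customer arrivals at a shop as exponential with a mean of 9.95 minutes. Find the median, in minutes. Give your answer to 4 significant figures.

6.897

The rate is λ = 1/9.95 = 0.100503 per minute.
Set 1 − e^(−λt) = 0.5, so t = −ln(0.5)/λ = 0.69315/0.100503 ≈ 6.89681 minutes.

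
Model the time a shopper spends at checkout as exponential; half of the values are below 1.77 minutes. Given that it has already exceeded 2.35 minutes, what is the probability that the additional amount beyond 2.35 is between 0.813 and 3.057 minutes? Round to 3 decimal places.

For an exponential, median = ln(2)/λ, so λ = ln 2 / 1.77 = 0.391609 per minute.
Memoryless: the residual past 2.35 is again Exp(λ).
P(0.813 < residual < 3.057) = e^(−λ·0.813) − e^(−λ·3.057) = 0.72733 − 0.30205 ≈ 0.425.

0.425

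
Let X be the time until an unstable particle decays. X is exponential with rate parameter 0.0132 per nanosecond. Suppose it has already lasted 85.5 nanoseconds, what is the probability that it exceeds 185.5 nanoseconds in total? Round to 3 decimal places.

0.267

By the memoryless property, P(X > 85.5+100 | X > 85.5) = P(X > 100).
P(X > 100) = e^(−1.32) ≈ 0.267.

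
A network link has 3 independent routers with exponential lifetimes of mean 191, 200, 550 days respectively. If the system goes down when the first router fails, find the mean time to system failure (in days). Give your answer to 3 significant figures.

The first failure time is exponential with rate Σλ_i = 1/191 + 1/200 + 1/550 = 0.0120538 per day.
E[min] = 1/Σλ = 1/0.0120538 = 82.9615 days.

83.0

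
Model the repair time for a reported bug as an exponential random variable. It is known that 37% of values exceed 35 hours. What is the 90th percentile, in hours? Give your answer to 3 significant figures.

81.1

e^(−λ·35) = 0.37 ⇒ λ = −ln(0.37)/35 = 0.0284072.
90th percentile: 1 − e^(−λt) = 0.9, t = −ln(0.1)/λ = 81.0564 hours.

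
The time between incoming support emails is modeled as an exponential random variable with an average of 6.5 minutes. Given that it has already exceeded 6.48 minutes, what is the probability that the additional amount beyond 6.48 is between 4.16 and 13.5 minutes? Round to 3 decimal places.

0.402

The rate is λ = 1/6.5 = 0.153846 per minute.
Memoryless: the residual past 6.48 is again Exp(λ).
P(4.16 < residual < 13.5) = e^(−λ·4.16) − e^(−λ·13.5) = 0.52729 − 0.12532 ≈ 0.402.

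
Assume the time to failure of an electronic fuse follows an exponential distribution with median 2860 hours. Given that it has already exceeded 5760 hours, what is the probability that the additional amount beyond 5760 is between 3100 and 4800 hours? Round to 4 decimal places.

0.1593

For an exponential, median = ln(2)/λ, so λ = ln 2 / 2860 = 0.000242359 per hour.
Memoryless: the residual past 5760 is again Exp(λ).
P(3100 < residual < 4800) = e^(−λ·3100) − e^(−λ·4800) = 0.47175 − 0.31245 ≈ 0.1593.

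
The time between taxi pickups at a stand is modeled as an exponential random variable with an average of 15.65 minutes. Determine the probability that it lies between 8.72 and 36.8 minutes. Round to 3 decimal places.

0.478

The rate is λ = 1/15.65 = 0.0638978 per minute.
P(8.72 < X < 36.8) = e^(−λ·8.72) − e^(−λ·36.8) = 0.57282 − 0.09523 ≈ 0.478.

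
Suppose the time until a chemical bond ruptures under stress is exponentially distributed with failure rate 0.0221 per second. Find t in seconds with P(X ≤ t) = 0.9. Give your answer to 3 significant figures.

Set 1 − e^(−λt) = 0.9, so t = −ln(0.1)/λ = 2.3026/0.0221 ≈ 104.189 seconds.

104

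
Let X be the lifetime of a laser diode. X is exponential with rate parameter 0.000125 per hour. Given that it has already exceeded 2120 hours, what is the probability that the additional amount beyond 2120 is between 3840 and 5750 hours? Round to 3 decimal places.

0.131

Memoryless: the residual past 2120 is again Exp(λ).
P(3840 < residual < 5750) = e^(−λ·3840) − e^(−λ·5750) = 0.61878 − 0.48736 ≈ 0.131.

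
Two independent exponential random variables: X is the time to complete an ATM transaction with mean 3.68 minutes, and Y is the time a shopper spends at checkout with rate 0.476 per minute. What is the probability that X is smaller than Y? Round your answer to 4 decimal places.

0.3634

λ_1 = 1/3.68 = 0.271739, λ_2 = 0.476.
For independent exponentials, P(X < Y) = λ_1/(λ_1+λ_2) = 0.271739/0.747739 ≈ 0.3634.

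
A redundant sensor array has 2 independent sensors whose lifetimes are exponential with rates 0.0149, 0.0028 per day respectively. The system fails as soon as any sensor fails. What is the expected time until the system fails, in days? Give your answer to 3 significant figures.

The time to first failure is exponential with rate Σλ = 0.0149 + 0.0028 = 0.0177.
E[min] = 1/Σλ = 1/0.0177 = 56.4972 days.

56.5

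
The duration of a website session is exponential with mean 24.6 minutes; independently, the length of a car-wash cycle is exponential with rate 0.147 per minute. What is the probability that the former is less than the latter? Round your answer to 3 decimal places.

λ_1 = 1/24.6 = 0.0406504, λ_2 = 0.147.
For independent exponentials, P(the former < the latter) = λ_1/(λ_1+λ_2) = 0.0406504/0.18765 ≈ 0.217.

0.217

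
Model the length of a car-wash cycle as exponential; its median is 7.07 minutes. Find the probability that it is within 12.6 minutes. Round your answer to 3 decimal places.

0.709

For an exponential, median = ln(2)/λ, so λ = ln 2 / 7.07 = 0.0980406 per minute.
P(X ≤ 12.6) = 1 − e^(−λ·12.6) = 1 − e^(−1.2353) ≈ 0.709.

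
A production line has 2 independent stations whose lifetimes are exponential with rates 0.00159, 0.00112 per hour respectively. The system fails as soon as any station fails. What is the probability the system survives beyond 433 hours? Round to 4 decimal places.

0.3093

The time to first failure is exponential with rate Σλ = 0.00159 + 0.00112 = 0.00271.
P(min > 433) = e^(−0.00271·433) = e^(−1.1734) ≈ 0.3093.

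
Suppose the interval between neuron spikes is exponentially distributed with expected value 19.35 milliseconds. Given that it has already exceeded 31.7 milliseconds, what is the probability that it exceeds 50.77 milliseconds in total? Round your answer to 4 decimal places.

0.3732

The rate is λ = 1/19.35 = 0.0516796 per millisecond.
The exponential is memoryless, so the remaining time is again Exp(λ): the condition X > 31.7 is irrelevant.
P(X > 19.07) = e^(−0.98553) ≈ 0.3732.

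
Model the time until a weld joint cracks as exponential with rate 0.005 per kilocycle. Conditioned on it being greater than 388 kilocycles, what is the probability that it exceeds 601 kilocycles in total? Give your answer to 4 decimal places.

By the memoryless property, P(X > 388+213 | X > 388) = P(X > 213).
P(X > 213) = e^(−1.065) ≈ 0.3447.

0.3447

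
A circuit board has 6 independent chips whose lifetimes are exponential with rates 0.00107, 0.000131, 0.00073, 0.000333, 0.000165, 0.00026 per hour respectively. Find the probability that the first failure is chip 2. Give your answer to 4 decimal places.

The time to first failure is exponential with rate Σλ = 0.00107 + 0.000131 + 0.00073 + 0.000333 + 0.000165 + 0.00026 = 0.002689.
P(chip 2 first) = λ_2/Σλ = 0.000131/0.002689 ≈ 0.0487.

0.0487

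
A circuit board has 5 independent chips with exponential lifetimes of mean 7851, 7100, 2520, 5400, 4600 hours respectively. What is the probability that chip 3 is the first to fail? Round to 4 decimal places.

0.3717

Rates: λ_i = 1/mean_i → 0.000127372, 0.000140845, 0.000396825, 0.000185185, 0.000217391; Σλ = 0.00106762.
P(chip 3 first) = λ_3/Σλ = 0.000396825/0.00106762 ≈ 0.3717.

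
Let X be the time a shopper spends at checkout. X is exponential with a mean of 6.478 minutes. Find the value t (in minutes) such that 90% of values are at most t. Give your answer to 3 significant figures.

14.9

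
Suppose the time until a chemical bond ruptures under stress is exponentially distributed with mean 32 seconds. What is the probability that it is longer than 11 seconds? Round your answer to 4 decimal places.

0.7091

The rate is λ = 1/32 = 0.03125 per second.
P(X > 11) = e^(−λ·11) = e^(−0.34375) ≈ 0.7091.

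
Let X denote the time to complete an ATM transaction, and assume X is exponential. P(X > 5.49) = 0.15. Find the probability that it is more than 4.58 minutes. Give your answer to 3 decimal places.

e^(−λ·5.49) = 0.15 ⇒ λ = −ln(0.15)/5.49 = 0.345559.
P(X > 4.58) = e^(−0.345559·4.58) = e^(−1.5827) ≈ 0.205.

0.205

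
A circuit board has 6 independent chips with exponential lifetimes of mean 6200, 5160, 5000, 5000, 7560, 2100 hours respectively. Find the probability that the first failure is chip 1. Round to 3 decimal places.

Rates: λ_i = 1/mean_i → 0.00016129, 0.000193798, 0.0002, 0.0002, 0.000132275, 0.00047619; Σλ = 0.00136355.
P(chip 1 first) = λ_1/Σλ = 0.00016129/0.00136355 ≈ 0.118.

0.118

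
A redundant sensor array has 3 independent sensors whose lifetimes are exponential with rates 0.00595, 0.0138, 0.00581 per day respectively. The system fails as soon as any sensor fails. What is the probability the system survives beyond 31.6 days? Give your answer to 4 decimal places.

0.4459

The time to first failure is exponential with rate Σλ = 0.00595 + 0.0138 + 0.00581 = 0.02556.
P(min > 31.6) = e^(−0.02556·31.6) = e^(−0.8077) ≈ 0.4459.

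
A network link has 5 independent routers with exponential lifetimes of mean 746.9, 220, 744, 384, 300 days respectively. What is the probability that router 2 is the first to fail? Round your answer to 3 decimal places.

Rates: λ_i = 1/mean_i → 0.00133887, 0.00454545, 0.00134409, 0.00260417, 0.00333333; Σλ = 0.0131659.
P(router 2 first) = λ_2/Σλ = 0.00454545/0.0131659 ≈ 0.345.

0.345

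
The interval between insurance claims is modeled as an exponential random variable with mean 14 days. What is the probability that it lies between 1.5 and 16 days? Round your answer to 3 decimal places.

0.579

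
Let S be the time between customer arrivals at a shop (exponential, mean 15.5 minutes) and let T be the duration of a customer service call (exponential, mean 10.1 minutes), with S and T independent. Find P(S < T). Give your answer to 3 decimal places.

0.395

λ_1 = 1/15.5 = 0.0645161, λ_2 = 1/10.1 = 0.0990099.
For independent exponentials, P(S < T) = λ_1/(λ_1+λ_2) = 0.0645161/0.163526 ≈ 0.395.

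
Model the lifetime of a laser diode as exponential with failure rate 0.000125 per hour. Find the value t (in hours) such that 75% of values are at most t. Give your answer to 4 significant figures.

Set 1 − e^(−λt) = 0.75, so t = −ln(0.25)/λ = 1.3863/0.000125 ≈ 11090.4 hours.

11090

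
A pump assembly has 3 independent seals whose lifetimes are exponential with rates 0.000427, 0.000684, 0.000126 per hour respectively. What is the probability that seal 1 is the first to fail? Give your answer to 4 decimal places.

The time to first failure is exponential with rate Σλ = 0.000427 + 0.000684 + 0.000126 = 0.001237.
P(seal 1 first) = λ_1/Σλ = 0.000427/0.001237 ≈ 0.3452.

0.3452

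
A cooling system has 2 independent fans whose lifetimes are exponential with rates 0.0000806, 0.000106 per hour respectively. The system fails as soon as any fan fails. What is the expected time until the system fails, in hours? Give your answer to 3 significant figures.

The time to first failure is exponential with rate Σλ = 0.0000806 + 0.000106 = 0.0001866.
E[min] = 1/Σλ = 1/0.0001866 = 5359.06 hours.

5360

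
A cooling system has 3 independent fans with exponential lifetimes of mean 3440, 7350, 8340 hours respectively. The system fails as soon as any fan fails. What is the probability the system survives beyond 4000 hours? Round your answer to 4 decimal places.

The first failure time is exponential with rate Σλ_i = 1/3440 + 1/7350 + 1/8340 = 0.000546656 per hour.
P(min > 4000) = e^(−0.000546656·4000) = e^(−2.1866) ≈ 0.1123.

0.1123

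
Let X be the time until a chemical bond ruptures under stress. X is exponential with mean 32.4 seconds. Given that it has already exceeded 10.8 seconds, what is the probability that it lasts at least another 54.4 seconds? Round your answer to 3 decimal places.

0.187

The rate is λ = 1/32.4 = 0.0308642 per second.
The exponential is memoryless, so the remaining time is again Exp(λ): the condition X > 10.8 is irrelevant.
P(X > 54.4) = e^(−1.679) ≈ 0.187.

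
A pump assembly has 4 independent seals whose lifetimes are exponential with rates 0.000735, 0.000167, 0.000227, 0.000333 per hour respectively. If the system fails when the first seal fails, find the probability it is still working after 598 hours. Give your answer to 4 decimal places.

The time to first failure is exponential with rate Σλ = 0.000735 + 0.000167 + 0.000227 + 0.000333 = 0.001462.
P(min > 598) = e^(−0.001462·598) = e^(−0.87428) ≈ 0.4172.

0.4172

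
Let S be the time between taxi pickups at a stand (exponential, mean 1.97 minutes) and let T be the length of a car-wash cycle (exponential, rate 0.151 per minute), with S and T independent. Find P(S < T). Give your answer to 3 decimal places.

λ_1 = 1/1.97 = 0.507614, λ_2 = 0.151.
For independent exponentials, P(S < T) = λ_1/(λ_1+λ_2) = 0.507614/0.658614 ≈ 0.771.

0.771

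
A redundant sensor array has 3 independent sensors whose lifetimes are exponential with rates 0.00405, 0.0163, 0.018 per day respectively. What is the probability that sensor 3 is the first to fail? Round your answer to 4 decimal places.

The time to first failure is exponential with rate Σλ = 0.00405 + 0.0163 + 0.018 = 0.03835.
P(sensor 3 first) = λ_3/Σλ = 0.018/0.03835 ≈ 0.4694.

0.4694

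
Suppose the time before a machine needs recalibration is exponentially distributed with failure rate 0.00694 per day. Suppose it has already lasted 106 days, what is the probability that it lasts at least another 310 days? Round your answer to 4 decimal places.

By the memoryless property, P(X > 106+310 | X > 106) = P(X > 310).
P(X > 310) = e^(−2.1514) ≈ 0.1163.

0.1163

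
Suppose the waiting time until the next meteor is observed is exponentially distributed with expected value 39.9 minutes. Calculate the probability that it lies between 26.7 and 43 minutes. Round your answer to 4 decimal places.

0.1718

The rate is λ = 1/39.9 = 0.0250627 per minute.
P(26.7 < X < 43) = e^(−λ·26.7) − e^(−λ·43) = 0.51213 − 0.34038 ≈ 0.1718.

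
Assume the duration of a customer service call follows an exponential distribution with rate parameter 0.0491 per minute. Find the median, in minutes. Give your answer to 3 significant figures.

14.1

Set 1 − e^(−λt) = 0.5, so t = −ln(0.5)/λ = 0.69315/0.0491 ≈ 14.1171 minutes.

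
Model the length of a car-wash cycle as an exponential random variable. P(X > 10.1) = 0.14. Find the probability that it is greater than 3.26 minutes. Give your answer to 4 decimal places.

0.5301

e^(−λ·10.1) = 0.14 ⇒ λ = −ln(0.14)/10.1 = 0.194665.
P(X > 3.26) = e^(−0.194665·3.26) = e^(−0.63461) ≈ 0.5301.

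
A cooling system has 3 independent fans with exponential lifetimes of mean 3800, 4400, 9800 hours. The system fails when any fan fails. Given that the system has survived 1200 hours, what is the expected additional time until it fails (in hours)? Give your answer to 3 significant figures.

1690

First-failure rate Σλ = 1/3800 + 1/4400 + 1/9800 = 0.000592471.
By memorylessness the expected residual is 1/Σλ = 1687.85 hours, regardless of the 1200 already elapsed.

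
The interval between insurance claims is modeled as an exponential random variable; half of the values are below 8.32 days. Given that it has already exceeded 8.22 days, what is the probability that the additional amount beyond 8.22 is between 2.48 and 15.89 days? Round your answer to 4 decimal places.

For an exponential, median = ln(2)/λ, so λ = ln 2 / 8.32 = 0.083311 per day.
Memoryless: the residual past 8.22 is again Exp(λ).
P(2.48 < residual < 15.89) = e^(−λ·2.48) − e^(−λ·15.89) = 0.81334 − 0.26612 ≈ 0.5472.

0.5472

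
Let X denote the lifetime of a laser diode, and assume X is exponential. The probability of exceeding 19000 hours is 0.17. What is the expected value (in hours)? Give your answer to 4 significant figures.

e^(−λ·19000) = 0.17 ⇒ λ = −ln(0.17)/19000 = 0.0000932609.
Mean = 1/λ = 10722.6 hours.

10720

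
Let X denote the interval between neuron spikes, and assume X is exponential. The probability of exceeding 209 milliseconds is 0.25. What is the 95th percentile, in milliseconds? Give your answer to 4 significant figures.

451.6

e^(−λ·209) = 0.25 ⇒ λ = −ln(0.25)/209 = 0.00663299.
95th percentile: 1 − e^(−λt) = 0.95, t = −ln(0.05)/λ = 451.641 milliseconds.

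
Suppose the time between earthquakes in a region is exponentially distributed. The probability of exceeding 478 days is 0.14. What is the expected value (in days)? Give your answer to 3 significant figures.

243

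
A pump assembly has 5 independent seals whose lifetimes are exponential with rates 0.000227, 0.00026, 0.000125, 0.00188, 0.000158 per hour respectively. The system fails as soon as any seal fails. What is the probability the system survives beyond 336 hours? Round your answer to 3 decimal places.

The time to first failure is exponential with rate Σλ = 0.000227 + 0.00026 + 0.000125 + 0.00188 + 0.000158 = 0.00265.
P(min > 336) = e^(−0.00265·336) = e^(−0.8904) ≈ 0.410.

0.410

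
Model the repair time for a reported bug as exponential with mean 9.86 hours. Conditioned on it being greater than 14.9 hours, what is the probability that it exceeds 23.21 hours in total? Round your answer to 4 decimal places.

0.4305

The rate is λ = 1/9.86 = 0.10142 per hour.
P(X > s+t | X > s) = e^(−λ(s+t))/e^(−λs) = e^(−λt), independent of s = 14.9.
P(X > 8.31) = e^(−0.8428) ≈ 0.4305.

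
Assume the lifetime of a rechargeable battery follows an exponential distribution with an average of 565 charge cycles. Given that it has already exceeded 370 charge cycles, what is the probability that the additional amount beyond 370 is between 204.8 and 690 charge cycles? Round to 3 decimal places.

0.401

The rate is λ = 1/565 = 0.00176991 per charge cycle.
Memoryless: the residual past 370 is again Exp(λ).
P(204.8 < residual < 690) = e^(−λ·204.8) − e^(−λ·690) = 0.69595 − 0.29486 ≈ 0.401.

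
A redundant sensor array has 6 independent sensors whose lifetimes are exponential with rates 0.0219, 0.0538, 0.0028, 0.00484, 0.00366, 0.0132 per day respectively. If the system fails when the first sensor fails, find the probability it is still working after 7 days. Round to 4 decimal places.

The time to first failure is exponential with rate Σλ = 0.0219 + 0.0538 + 0.0028 + 0.00484 + 0.00366 + 0.0132 = 0.1002.
P(min > 7) = e^(−0.1002·7) = e^(−0.7014) ≈ 0.4959.

0.4959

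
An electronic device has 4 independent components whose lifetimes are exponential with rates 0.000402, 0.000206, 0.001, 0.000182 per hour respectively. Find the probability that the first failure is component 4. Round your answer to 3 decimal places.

The time to first failure is exponential with rate Σλ = 0.000402 + 0.000206 + 0.001 + 0.000182 = 0.00179.
P(component 4 first) = λ_4/Σλ = 0.000182/0.00179 ≈ 0.102.

0.102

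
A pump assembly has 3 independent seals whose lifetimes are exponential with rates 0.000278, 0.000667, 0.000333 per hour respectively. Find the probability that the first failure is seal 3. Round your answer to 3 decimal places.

0.261

The time to first failure is exponential with rate Σλ = 0.000278 + 0.000667 + 0.000333 = 0.001278.
P(seal 3 first) = λ_3/Σλ = 0.000333/0.001278 ≈ 0.261.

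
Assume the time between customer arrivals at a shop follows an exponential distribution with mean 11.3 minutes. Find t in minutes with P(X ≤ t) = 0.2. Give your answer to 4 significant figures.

The rate is λ = 1/11.3 = 0.0884956 per minute.
Set 1 − e^(−λt) = 0.2, so t = −ln(0.8)/λ = 0.22314/0.0884956 ≈ 2.52152 minutes.

2.522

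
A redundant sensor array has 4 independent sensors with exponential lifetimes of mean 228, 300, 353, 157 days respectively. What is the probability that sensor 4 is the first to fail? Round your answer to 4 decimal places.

0.3764

Rates: λ_i = 1/mean_i → 0.00438596, 0.00333333, 0.00283286, 0.00636943; Σλ = 0.0169216.
P(sensor 4 first) = λ_4/Σλ = 0.00636943/0.0169216 ≈ 0.3764.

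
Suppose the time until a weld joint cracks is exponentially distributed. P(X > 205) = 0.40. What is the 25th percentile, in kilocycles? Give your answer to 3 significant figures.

e^(−λ·205) = 0.40 ⇒ λ = −ln(0.40)/205 = 0.00446971.
25th percentile: 1 − e^(−λt) = 0.25, t = −ln(0.75)/λ = 64.3626 kilocycles.

64.4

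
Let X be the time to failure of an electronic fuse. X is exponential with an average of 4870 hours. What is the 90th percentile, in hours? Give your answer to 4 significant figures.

11210

The rate is λ = 1/4870 = 0.000205339 per hour.
Set 1 − e^(−λt) = 0.9, so t = −ln(0.1)/λ = 2.3026/0.000205339 ≈ 11213.6 hours.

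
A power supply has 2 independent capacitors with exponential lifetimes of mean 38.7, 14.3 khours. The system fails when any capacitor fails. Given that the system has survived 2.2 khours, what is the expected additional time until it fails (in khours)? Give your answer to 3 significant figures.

10.4

First-failure rate Σλ = 1/38.7 + 1/14.3 = 0.0957699.
By memorylessness the expected residual is 1/Σλ = 10.4417 khours, regardless of the 2.2 already elapsed.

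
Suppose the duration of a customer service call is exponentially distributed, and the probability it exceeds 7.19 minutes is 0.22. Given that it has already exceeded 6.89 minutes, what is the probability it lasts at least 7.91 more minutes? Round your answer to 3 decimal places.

From e^(−λ·7.19) = 0.22, λ = −ln(0.22)/7.19 = 0.210588.
Memoryless: P(X > 6.89+7.91 | X > 6.89) = P(X > 7.91) = e^(−0.210588·7.91) ≈ 0.189.

0.189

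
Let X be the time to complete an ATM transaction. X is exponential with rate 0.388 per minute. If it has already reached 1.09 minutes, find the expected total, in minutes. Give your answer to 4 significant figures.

By memorylessness, E[X | X > 1.09] = 1.09 + 1/λ = 1.09 + 2.57732 = 3.66732 minutes.

3.667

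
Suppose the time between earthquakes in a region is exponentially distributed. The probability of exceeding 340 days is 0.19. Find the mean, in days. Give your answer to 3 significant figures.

e^(−λ·340) = 0.19 ⇒ λ = −ln(0.19)/340 = 0.0048845.
Mean = 1/λ = 204.729 days.

205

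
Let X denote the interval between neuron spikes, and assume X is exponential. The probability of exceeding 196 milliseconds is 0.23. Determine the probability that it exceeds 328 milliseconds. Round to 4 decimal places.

e^(−λ·196) = 0.23 ⇒ λ = −ln(0.23)/196 = 0.00749835.
P(X > 328) = e^(−0.00749835·328) = e^(−2.4595) ≈ 0.0855.

0.0855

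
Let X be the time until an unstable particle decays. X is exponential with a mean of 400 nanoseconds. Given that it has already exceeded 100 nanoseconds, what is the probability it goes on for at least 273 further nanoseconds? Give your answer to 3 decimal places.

0.505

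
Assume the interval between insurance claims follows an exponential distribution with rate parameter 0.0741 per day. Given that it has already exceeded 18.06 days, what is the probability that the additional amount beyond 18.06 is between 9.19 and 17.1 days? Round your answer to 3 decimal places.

0.224

Memoryless: the residual past 18.06 is again Exp(λ).
P(9.19 < residual < 17.1) = e^(−λ·9.19) − e^(−λ·17.1) = 0.50612 − 0.28164 ≈ 0.224.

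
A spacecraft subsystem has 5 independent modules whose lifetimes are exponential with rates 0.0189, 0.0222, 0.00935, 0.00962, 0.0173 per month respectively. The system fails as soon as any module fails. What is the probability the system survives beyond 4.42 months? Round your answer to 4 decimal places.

0.7104

The time to first failure is exponential with rate Σλ = 0.0189 + 0.0222 + 0.00935 + 0.00962 + 0.0173 = 0.07737.
P(min > 4.42) = e^(−0.07737·4.42) = e^(−0.34198) ≈ 0.7104.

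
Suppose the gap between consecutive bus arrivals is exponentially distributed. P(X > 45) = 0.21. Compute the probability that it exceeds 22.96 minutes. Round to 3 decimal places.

e^(−λ·45) = 0.21 ⇒ λ = −ln(0.21)/45 = 0.0346811.
P(X > 22.96) = e^(−0.0346811·22.96) = e^(−0.79628) ≈ 0.451.

0.451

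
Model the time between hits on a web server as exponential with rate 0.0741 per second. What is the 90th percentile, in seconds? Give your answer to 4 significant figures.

31.07

Set 1 − e^(−λt) = 0.9, so t = −ln(0.1)/λ = 2.3026/0.0741 ≈ 31.074 seconds.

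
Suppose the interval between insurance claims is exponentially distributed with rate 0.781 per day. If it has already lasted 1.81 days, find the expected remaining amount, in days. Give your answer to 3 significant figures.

By memorylessness, the remaining amount past any threshold is again Exp(λ) with mean 1/λ = 1.28041 days.

1.28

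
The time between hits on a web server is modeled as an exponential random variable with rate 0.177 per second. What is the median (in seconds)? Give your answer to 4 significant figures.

Set 1 − e^(−λt) = 0.5, so t = −ln(0.5)/λ = 0.69315/0.177 ≈ 3.91609 seconds.

3.916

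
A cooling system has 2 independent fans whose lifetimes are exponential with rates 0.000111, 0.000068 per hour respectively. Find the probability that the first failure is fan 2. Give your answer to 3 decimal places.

The time to first failure is exponential with rate Σλ = 0.000111 + 0.000068 = 0.000179.
P(fan 2 first) = λ_2/Σλ = 0.000068/0.000179 ≈ 0.380.

0.380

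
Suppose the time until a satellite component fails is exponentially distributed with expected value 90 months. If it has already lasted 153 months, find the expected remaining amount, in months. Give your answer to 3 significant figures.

90.0

The rate is λ = 1/90 = 0.0111111 per month.
By memorylessness, the remaining amount past any threshold is again Exp(λ) with mean 1/λ = 90 months.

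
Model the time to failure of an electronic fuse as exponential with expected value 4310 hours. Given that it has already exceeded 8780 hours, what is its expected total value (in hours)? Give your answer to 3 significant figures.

13100

The rate is λ = 1/4310 = 0.000232019 per hour.
By memorylessness, E[X | X > 8780] = 8780 + 1/λ = 8780 + 4310 = 13090 hours.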